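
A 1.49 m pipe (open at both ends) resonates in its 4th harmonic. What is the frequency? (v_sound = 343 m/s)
fₙ = nv/(2L) = 460.4 Hz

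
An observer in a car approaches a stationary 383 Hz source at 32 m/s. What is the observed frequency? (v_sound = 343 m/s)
f_obs = f·(v + v_o)/v = 418.7 Hz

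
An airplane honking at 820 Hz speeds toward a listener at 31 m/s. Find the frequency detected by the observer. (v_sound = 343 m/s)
f_obs = f·v/(v − v_s) = 901.5 Hz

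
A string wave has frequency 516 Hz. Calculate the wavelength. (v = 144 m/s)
λ = v/f = 0.2791 m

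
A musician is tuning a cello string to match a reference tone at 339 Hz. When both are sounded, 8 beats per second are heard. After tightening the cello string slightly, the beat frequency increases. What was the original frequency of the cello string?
347 Hz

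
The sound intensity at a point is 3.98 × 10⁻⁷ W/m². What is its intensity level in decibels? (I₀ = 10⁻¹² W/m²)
β = 10·log₁₀(I/I₀) = 56 dB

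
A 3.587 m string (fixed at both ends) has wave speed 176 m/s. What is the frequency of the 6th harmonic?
fₙ = nv/(2L) = 147.2 Hz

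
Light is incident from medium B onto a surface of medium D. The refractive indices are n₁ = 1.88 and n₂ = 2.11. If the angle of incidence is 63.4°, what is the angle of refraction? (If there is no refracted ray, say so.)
sin θ₂ = (n₁/n₂)·sin θ₁ = 0.7967 → θ₂ = 52.81°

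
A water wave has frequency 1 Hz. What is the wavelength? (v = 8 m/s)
λ = v/f = 8 m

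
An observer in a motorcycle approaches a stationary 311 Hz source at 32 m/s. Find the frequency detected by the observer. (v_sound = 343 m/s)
f_obs = f·(v + v_o)/v = 340 Hz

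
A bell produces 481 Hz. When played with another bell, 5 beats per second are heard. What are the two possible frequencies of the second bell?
f₂ = 481 ± 5 Hz → 486 Hz or 476 Hz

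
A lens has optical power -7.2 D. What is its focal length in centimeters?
f = 1/P = -13.89 cm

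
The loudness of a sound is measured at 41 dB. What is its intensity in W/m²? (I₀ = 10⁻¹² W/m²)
I = I₀·10^(β/10) = 1.26 × 10⁻⁸ W/m²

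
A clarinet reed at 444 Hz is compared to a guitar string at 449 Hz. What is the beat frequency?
5 Hz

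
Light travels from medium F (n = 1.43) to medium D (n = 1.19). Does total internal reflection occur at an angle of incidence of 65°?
θc = arcsin(n₂/n₁) = 56.32°; 65° > θc, so yes — total internal reflection.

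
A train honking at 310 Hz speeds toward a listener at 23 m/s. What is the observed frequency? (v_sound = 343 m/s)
f_obs = f·v/(v − v_s) = 332.3 Hz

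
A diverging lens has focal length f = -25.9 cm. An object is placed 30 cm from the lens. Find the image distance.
1/di = 1/f − 1/do → di = -13.9 cm (virtual image)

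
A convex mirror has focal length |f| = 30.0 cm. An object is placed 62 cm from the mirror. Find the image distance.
f = −30.0 cm (convex); 1/di = 1/f − 1/do → di = -20.22 cm (virtual image, behind mirror)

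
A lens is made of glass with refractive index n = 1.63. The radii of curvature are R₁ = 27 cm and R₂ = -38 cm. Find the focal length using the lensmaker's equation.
1/f = (n − 1)(1/R₁ − 1/R₂) → f = 25.05 cm (converging lens)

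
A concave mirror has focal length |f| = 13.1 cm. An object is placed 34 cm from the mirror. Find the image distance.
f = +13.1 cm (concave); 1/di = 1/f − 1/do → di = 21.31 cm (real image, in front of mirror)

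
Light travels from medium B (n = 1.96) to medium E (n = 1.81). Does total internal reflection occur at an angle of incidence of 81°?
θc = arcsin(n₂/n₁) = 67.44°; 81° > θc, so yes — total internal reflection.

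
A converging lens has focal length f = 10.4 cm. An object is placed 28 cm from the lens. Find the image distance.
1/di = 1/f − 1/do → di = 16.55 cm (real image)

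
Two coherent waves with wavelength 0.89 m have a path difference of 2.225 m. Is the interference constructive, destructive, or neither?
destructive — path difference = 2.5λ, an odd multiple of λ/2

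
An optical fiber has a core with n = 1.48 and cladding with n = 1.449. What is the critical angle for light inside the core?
θc = arcsin(n_cladding/n_core) = 78.25°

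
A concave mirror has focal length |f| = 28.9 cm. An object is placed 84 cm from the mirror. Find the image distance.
f = +28.9 cm (concave); 1/di = 1/f − 1/do → di = 44.06 cm (real image, in front of mirror)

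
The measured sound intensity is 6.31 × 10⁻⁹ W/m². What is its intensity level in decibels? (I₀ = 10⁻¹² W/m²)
β = 10·log₁₀(I/I₀) = 38 dB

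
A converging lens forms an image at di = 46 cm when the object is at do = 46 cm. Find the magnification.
M = −di/do = -1 (inverted image)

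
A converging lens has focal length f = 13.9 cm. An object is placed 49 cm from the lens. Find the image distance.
1/di = 1/f − 1/do → di = 19.4 cm (real image)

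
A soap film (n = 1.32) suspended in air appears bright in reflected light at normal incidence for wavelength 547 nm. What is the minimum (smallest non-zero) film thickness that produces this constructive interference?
2nt = (m − ½)λ with m = 1 → t = (m − ½)λ/(2n) = 103.6 nm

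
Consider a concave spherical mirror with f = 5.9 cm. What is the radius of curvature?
R = 2|f| = 11.8 cm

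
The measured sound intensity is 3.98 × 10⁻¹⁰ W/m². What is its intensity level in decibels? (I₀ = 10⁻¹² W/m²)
β = 10·log₁₀(I/I₀) = 26 dB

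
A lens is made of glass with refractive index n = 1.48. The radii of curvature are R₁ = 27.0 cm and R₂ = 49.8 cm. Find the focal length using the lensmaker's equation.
1/f = (n − 1)(1/R₁ − 1/R₂) → f = 122.9 cm (converging lens)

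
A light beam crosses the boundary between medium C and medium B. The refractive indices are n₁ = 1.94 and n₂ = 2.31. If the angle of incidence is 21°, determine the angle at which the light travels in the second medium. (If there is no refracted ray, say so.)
sin θ₂ = (n₁/n₂)·sin θ₁ = 0.301 → θ₂ = 17.52°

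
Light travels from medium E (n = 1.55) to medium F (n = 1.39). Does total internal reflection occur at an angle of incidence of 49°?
θc = arcsin(n₂/n₁) = 63.74°; 49° < θc, so no — the ray refracts.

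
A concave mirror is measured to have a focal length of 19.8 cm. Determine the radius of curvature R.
R = 2|f| = 39.6 cm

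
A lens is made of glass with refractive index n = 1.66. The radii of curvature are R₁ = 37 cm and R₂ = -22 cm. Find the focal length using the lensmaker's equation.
1/f = (n − 1)(1/R₁ − 1/R₂) → f = 20.9 cm (converging lens)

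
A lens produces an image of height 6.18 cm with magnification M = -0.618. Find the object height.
ho = |hi|/|M| = 10 cm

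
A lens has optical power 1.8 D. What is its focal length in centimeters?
f = 1/P = 55.56 cm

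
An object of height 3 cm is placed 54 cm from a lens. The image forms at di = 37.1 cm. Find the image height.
hi = (-di/do) × ho = -2.061 cm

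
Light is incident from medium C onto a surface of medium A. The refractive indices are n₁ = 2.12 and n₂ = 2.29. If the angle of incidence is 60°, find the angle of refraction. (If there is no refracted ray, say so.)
sin θ₂ = (n₁/n₂)·sin θ₁ = 0.8017 → θ₂ = 53.3°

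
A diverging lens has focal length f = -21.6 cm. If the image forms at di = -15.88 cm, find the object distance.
1/do = 1/f − 1/di → do = 59.97 cm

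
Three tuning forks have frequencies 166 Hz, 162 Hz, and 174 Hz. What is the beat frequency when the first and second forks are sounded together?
4 Hz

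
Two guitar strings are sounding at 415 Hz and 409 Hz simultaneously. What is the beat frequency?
6 Hz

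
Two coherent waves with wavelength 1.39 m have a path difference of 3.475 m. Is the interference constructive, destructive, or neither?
destructive — path difference = 2.5λ, an odd multiple of λ/2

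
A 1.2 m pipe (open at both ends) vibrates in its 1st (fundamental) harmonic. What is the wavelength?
λₙ = 2L/n = 2.4 m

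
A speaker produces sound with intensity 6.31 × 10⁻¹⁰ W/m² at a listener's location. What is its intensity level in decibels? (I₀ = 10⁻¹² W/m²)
β = 10·log₁₀(I/I₀) = 28 dB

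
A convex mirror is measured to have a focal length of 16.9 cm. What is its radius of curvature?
R = 2|f| = 33.8 cm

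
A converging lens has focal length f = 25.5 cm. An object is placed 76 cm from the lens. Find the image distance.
1/di = 1/f − 1/do → di = 38.38 cm (real image)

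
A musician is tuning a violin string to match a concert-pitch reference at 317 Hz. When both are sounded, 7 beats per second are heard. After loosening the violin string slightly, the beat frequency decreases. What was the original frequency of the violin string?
324 Hz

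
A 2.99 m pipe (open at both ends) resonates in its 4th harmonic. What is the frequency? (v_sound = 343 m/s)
fₙ = nv/(2L) = 229.4 Hz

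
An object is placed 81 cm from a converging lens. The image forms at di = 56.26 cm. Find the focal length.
1/f = 1/do + 1/di → f = 33.2 cm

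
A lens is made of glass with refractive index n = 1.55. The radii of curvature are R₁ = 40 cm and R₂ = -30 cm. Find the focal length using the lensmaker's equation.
1/f = (n − 1)(1/R₁ − 1/R₂) → f = 31.17 cm (converging lens)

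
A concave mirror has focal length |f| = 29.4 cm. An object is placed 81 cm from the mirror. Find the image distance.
f = +29.4 cm (concave); 1/di = 1/f − 1/do → di = 46.15 cm (real image, in front of mirror)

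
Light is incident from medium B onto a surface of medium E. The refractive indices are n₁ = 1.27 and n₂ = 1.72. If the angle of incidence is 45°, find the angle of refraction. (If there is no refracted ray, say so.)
sin θ₂ = (n₁/n₂)·sin θ₁ = 0.5221 → θ₂ = 31.47°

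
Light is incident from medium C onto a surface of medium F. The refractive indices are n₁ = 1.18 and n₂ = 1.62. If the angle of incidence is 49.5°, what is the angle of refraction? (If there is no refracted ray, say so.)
sin θ₂ = (n₁/n₂)·sin θ₁ = 0.5539 → θ₂ = 33.63°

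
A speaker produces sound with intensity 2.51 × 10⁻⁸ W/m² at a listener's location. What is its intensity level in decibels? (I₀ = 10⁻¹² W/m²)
β = 10·log₁₀(I/I₀) = 44 dB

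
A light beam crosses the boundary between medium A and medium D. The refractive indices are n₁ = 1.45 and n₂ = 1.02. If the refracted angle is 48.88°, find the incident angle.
sin θ₁ = (n₂/n₁)·sin θ₂ → θ₁ = 32°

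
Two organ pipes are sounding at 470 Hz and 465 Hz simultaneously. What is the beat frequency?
5 Hz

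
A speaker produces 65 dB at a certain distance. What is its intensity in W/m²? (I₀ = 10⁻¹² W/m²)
I = I₀·10^(β/10) = 3.16 × 10⁻⁶ W/m²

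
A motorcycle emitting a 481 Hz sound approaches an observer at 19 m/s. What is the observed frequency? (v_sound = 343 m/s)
f_obs = f·v/(v − v_s) = 509.2 Hz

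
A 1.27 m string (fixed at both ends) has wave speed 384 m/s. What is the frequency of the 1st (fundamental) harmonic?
fₙ = nv/(2L) = 151.2 Hz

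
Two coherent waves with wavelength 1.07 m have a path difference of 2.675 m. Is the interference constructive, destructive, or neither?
destructive — path difference = 2.5λ, an odd multiple of λ/2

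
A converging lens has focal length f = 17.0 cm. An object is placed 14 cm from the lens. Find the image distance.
1/di = 1/f − 1/do → di = -79.33 cm (virtual image)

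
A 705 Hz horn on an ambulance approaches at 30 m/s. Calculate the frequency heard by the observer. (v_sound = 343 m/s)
f_obs = f·v/(v − v_s) = 772.6 Hz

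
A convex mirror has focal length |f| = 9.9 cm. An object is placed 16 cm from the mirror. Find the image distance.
f = −9.9 cm (convex); 1/di = 1/f − 1/do → di = -6.116 cm (virtual image, behind mirror)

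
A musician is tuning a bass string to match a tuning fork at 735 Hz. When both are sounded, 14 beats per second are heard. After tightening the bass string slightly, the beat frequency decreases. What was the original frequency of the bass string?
721 Hz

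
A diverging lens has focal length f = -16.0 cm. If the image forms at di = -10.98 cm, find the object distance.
1/do = 1/f − 1/di → do = 35 cm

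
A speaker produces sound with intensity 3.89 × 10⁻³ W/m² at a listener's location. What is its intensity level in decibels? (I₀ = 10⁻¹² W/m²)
β = 10·log₁₀(I/I₀) = 95.9 dB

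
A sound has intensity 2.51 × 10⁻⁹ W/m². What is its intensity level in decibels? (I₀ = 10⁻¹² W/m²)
β = 10·log₁₀(I/I₀) = 34 dB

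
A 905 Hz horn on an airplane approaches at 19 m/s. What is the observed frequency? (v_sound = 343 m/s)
f_obs = f·v/(v − v_s) = 958.1 Hz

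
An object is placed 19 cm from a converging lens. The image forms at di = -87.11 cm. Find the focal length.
1/f = 1/do + 1/di → f = 24.3 cm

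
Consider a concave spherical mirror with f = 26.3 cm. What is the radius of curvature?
R = 2|f| = 52.6 cm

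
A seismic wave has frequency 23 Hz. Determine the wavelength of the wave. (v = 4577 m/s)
λ = v/f = 199 m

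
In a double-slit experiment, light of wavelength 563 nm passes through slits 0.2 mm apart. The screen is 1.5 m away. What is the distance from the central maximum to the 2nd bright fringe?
y = mλL/d = 8.445 mm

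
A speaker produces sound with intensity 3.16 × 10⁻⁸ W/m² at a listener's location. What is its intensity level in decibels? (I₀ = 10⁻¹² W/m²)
β = 10·log₁₀(I/I₀) = 45 dB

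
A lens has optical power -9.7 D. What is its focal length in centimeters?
f = 1/P = -10.31 cm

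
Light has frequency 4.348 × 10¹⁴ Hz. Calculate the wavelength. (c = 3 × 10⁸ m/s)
λ = c/f = 690 nm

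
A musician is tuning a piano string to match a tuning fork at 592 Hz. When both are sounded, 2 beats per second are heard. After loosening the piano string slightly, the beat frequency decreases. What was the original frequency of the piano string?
594 Hz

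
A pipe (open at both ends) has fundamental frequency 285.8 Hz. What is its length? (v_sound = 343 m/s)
L = v/(2f₁) = 0.6001 m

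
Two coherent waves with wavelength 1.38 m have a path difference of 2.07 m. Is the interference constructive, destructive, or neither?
destructive — path difference = 1.5λ, an odd multiple of λ/2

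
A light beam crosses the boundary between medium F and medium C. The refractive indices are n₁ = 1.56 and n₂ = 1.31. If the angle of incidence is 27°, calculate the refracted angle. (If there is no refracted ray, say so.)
sin θ₂ = (n₁/n₂)·sin θ₁ = 0.5406 → θ₂ = 32.73°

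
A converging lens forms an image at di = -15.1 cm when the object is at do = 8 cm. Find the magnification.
M = −di/do = 1.887 (upright image)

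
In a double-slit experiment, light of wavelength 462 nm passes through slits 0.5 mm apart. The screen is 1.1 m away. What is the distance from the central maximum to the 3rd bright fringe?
y = mλL/d = 3.049 mm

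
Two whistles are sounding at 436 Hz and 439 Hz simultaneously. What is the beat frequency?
3 Hz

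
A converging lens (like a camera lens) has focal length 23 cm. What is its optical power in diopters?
P = 1/f = 4.348 D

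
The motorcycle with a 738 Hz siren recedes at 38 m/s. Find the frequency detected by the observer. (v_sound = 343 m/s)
f_obs = f·v/(v + v_s) = 664.4 Hz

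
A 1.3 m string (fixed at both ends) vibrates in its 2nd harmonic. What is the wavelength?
λₙ = 2L/n = 1.3 m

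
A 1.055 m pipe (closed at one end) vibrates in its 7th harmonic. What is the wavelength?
λₙ = 4L/n = 0.6029 m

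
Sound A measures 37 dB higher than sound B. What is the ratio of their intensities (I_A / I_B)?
I_A/I_B = 10^(Δβ/10) = 5012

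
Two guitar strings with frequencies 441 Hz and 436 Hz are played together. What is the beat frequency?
5 Hz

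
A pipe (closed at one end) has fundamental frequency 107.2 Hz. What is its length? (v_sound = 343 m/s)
L = v/(4f₁) = 0.7999 m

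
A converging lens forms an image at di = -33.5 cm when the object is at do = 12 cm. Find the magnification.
M = −di/do = 2.792 (upright image)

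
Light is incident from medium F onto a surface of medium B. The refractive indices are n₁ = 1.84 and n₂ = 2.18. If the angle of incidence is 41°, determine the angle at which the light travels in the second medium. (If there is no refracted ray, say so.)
sin θ₂ = (n₁/n₂)·sin θ₁ = 0.5537 → θ₂ = 33.62°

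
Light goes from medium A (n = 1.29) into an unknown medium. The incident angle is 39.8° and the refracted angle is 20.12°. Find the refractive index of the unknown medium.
n₂ = n₁·sin θ₁ / sin θ₂ = 2.4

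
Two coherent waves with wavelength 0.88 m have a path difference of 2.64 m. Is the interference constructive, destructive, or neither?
constructive — path difference = 3λ, a whole number of wavelengths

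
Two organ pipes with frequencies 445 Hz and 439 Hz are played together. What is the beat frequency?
6 Hz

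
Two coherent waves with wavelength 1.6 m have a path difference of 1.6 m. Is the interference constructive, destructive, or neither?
constructive — path difference = 1λ, a whole number of wavelengths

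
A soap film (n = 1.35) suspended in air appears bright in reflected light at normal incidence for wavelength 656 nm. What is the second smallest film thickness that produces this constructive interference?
2nt = (m − ½)λ with m = 2 → t = (m − ½)λ/(2n) = 364.4 nm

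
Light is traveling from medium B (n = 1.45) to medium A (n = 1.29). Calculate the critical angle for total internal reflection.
θc = arcsin(n₂/n₁) = 62.83°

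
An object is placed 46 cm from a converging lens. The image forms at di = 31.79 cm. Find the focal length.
1/f = 1/do + 1/di → f = 18.8 cm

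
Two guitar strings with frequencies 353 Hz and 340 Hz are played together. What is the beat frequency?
13 Hz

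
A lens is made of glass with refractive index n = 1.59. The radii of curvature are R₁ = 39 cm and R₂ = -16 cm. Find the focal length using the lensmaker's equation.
1/f = (n − 1)(1/R₁ − 1/R₂) → f = 19.23 cm (converging lens)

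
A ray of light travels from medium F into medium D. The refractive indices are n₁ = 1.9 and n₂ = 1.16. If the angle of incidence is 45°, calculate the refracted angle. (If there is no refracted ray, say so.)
sin θ₂ = (n₁/n₂)·sin θ₁ = 1.158 > 1, so there is no refracted ray — the light undergoes total internal reflection.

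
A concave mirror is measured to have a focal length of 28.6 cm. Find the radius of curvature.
R = 2|f| = 57.2 cm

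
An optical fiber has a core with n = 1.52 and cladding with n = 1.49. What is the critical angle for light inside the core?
θc = arcsin(n_cladding/n_core) = 78.6°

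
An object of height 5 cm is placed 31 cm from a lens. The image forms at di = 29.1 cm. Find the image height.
hi = (-di/do) × ho = -4.694 cm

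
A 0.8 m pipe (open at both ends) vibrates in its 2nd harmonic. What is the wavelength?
λₙ = 2L/n = 0.8 m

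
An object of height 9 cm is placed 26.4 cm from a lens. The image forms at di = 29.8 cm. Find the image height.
hi = (-di/do) × ho = -10.16 cm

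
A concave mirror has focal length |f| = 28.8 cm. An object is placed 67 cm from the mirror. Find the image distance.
f = +28.8 cm (concave); 1/di = 1/f − 1/do → di = 50.51 cm (real image, in front of mirror)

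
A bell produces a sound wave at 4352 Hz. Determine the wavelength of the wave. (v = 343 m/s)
λ = v/f = 0.07881 m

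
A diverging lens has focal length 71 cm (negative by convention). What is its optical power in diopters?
P = 1/f = -1.408 D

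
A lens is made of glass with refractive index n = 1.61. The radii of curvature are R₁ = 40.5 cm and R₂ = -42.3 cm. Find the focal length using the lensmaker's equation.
1/f = (n − 1)(1/R₁ − 1/R₂) → f = 33.92 cm (converging lens)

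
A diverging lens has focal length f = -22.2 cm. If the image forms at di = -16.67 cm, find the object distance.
1/do = 1/f − 1/di → do = 66.92 cm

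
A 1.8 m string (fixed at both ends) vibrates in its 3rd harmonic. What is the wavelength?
λₙ = 2L/n = 1.2 m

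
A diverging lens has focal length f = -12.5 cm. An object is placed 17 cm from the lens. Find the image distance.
1/di = 1/f − 1/do → di = -7.203 cm (virtual image)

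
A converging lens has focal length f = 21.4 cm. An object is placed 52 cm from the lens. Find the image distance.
1/di = 1/f − 1/do → di = 36.37 cm (real image)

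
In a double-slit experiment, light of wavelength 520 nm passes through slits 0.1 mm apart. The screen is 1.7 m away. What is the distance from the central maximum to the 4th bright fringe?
y = mλL/d = 35.36 mm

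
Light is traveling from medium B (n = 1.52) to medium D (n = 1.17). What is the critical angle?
θc = arcsin(n₂/n₁) = 50.33°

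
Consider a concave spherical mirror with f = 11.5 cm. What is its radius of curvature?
R = 2|f| = 23 cm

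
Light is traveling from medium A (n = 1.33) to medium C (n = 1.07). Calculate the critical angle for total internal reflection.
θc = arcsin(n₂/n₁) = 53.56°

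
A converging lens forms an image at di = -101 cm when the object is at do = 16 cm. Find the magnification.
M = −di/do = 6.312 (upright image)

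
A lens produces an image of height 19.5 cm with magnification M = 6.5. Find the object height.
ho = |hi|/|M| = 3 cm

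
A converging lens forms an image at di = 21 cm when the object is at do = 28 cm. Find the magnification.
M = −di/do = -0.75 (inverted image)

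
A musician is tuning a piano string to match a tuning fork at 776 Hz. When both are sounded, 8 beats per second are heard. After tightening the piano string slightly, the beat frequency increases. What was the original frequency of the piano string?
784 Hz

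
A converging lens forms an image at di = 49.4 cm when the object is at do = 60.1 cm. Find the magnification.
M = −di/do = -0.822 (inverted image)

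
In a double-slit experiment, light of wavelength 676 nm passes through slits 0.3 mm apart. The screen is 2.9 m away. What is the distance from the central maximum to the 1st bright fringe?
y = mλL/d = 6.535 mm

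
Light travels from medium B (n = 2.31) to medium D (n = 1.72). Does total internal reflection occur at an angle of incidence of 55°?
θc = arcsin(n₂/n₁) = 48.12°; 55° > θc, so yes — total internal reflection.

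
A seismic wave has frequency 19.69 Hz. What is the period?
T = 1/f = 0.05079 s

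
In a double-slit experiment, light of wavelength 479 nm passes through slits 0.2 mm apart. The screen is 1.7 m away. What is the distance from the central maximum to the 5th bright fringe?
y = mλL/d = 20.36 mm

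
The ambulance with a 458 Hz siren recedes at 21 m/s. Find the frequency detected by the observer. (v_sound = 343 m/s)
f_obs = f·v/(v + v_s) = 431.6 Hz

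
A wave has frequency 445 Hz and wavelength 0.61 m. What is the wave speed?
v = fλ = 271.4 m/s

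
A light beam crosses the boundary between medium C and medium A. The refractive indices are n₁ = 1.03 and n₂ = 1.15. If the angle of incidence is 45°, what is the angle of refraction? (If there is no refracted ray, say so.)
sin θ₂ = (n₁/n₂)·sin θ₁ = 0.6333 → θ₂ = 39.3°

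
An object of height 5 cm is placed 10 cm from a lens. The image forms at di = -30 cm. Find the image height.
hi = (-di/do) × ho = 15 cm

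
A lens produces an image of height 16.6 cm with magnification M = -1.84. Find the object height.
ho = |hi|/|M| = 9.022 cm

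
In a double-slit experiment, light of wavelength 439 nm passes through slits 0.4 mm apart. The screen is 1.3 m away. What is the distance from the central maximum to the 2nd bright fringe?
y = mλL/d = 2.854 mm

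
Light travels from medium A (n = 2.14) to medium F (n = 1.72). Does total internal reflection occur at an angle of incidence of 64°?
θc = arcsin(n₂/n₁) = 53.49°; 64° > θc, so yes — total internal reflection.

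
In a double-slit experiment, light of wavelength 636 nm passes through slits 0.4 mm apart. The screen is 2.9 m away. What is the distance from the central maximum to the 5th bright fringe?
y = mλL/d = 23.05 mm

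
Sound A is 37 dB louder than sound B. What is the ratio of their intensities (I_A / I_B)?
I_A/I_B = 10^(Δβ/10) = 5012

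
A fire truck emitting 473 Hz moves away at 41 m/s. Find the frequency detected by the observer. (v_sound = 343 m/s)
f_obs = f·v/(v + v_s) = 422.5 Hz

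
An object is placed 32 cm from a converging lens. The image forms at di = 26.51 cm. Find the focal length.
1/f = 1/do + 1/di → f = 14.5 cm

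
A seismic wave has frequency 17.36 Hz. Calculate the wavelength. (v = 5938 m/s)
λ = v/f = 342.1 m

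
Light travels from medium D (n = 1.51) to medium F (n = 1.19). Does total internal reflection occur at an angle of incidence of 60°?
θc = arcsin(n₂/n₁) = 52.01°; 60° > θc, so yes — total internal reflection.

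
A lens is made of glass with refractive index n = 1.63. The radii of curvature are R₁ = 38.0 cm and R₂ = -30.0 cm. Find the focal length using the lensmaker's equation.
1/f = (n − 1)(1/R₁ − 1/R₂) → f = 26.61 cm (converging lens)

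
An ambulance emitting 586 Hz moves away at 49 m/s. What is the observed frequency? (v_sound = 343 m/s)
f_obs = f·v/(v + v_s) = 512.8 Hz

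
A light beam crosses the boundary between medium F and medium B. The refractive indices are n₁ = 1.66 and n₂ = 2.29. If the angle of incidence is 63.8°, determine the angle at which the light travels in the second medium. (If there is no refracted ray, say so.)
sin θ₂ = (n₁/n₂)·sin θ₁ = 0.6504 → θ₂ = 40.57°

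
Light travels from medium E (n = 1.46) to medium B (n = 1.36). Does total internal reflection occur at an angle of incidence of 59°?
θc = arcsin(n₂/n₁) = 68.67°; 59° < θc, so no — the ray refracts.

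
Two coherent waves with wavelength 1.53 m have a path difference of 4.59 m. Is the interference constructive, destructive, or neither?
constructive — path difference = 3λ, a whole number of wavelengths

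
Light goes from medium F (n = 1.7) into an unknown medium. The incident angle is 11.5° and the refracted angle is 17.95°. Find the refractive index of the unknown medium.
n₂ = n₁·sin θ₁ / sin θ₂ = 1.1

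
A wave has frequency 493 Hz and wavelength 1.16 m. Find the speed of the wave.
v = fλ = 571.9 m/s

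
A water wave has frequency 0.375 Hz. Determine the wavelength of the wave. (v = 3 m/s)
λ = v/f = 8 m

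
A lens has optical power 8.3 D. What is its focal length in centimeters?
f = 1/P = 12.05 cm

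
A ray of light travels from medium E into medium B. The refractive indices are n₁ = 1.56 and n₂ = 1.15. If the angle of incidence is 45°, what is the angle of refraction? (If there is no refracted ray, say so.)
sin θ₂ = (n₁/n₂)·sin θ₁ = 0.9592 → θ₂ = 73.58°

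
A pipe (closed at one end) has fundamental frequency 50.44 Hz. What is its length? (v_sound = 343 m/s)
L = v/(4f₁) = 1.7 m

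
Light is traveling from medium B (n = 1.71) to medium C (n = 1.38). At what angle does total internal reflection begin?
θc = arcsin(n₂/n₁) = 53.81°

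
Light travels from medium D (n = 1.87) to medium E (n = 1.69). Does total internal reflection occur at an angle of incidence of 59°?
θc = arcsin(n₂/n₁) = 64.65°; 59° < θc, so no — the ray refracts.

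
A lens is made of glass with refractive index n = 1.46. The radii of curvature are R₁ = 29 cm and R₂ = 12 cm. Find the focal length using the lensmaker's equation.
1/f = (n − 1)(1/R₁ − 1/R₂) → f = -44.5 cm (diverging lens)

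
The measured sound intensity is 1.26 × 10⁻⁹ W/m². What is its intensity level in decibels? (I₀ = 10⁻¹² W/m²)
β = 10·log₁₀(I/I₀) = 31 dB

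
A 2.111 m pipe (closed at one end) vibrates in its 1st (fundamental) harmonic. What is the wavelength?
λₙ = 4L/n = 8.444 m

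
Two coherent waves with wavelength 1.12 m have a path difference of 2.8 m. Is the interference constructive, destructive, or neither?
destructive — path difference = 2.5λ, an odd multiple of λ/2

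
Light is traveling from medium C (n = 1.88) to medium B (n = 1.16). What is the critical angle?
θc = arcsin(n₂/n₁) = 38.1°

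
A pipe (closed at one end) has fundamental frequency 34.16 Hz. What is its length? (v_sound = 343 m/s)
L = v/(4f₁) = 2.51 m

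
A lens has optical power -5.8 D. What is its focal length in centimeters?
f = 1/P = -17.24 cm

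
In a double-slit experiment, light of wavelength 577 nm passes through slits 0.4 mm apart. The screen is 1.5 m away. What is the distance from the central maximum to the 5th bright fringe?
y = mλL/d = 10.82 mm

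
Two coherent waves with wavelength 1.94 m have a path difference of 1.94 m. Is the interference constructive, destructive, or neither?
constructive — path difference = 1λ, a whole number of wavelengths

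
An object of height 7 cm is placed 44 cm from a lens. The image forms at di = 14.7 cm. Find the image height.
hi = (-di/do) × ho = -2.339 cm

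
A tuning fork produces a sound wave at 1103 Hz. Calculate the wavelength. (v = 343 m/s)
λ = v/f = 0.311 m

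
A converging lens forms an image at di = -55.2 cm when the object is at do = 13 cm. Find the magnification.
M = −di/do = 4.246 (upright image)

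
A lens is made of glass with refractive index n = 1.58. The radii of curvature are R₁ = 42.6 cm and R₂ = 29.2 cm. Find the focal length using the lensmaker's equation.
1/f = (n − 1)(1/R₁ − 1/R₂) → f = -160.1 cm (diverging lens)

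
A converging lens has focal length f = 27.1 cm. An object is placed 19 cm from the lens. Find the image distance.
1/di = 1/f − 1/do → di = -63.57 cm (virtual image)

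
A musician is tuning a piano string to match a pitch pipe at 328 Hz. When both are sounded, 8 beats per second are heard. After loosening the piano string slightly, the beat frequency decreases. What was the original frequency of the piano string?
336 Hz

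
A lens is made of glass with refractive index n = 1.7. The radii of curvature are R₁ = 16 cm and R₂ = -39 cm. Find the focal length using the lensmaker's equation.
1/f = (n − 1)(1/R₁ − 1/R₂) → f = 16.21 cm (converging lens)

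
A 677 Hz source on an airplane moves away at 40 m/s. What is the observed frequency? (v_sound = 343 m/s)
f_obs = f·v/(v + v_s) = 606.3 Hz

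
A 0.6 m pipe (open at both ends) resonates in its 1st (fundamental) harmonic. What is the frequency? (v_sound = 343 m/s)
fₙ = nv/(2L) = 285.8 Hz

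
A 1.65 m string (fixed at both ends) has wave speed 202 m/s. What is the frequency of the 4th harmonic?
fₙ = nv/(2L) = 244.8 Hz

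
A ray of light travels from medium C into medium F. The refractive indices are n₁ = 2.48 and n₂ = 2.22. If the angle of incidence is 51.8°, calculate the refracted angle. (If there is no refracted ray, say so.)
sin θ₂ = (n₁/n₂)·sin θ₁ = 0.8779 → θ₂ = 61.39°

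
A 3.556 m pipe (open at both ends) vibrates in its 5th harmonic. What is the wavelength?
λₙ = 2L/n = 1.422 m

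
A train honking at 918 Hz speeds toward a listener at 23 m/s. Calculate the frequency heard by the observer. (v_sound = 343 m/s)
f_obs = f·v/(v − v_s) = 984 Hz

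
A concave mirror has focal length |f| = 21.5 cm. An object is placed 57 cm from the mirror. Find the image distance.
f = +21.5 cm (concave); 1/di = 1/f − 1/do → di = 34.52 cm (real image, in front of mirror)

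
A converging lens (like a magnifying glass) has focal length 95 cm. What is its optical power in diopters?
P = 1/f = 1.053 D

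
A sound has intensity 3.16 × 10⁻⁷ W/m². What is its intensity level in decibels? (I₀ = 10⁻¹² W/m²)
β = 10·log₁₀(I/I₀) = 55 dB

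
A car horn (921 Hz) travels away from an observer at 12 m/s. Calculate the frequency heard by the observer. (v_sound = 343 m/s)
f_obs = f·v/(v + v_s) = 889.9 Hz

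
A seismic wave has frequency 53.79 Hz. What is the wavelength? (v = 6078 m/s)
λ = v/f = 113 m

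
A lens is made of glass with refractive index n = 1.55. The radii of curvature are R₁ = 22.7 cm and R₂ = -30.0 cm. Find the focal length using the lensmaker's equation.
1/f = (n − 1)(1/R₁ − 1/R₂) → f = 23.49 cm (converging lens)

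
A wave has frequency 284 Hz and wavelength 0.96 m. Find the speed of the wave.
v = fλ = 272.6 m/s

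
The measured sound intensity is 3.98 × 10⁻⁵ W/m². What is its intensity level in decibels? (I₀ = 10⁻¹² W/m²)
β = 10·log₁₀(I/I₀) = 76 dB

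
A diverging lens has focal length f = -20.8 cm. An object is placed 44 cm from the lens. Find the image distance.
1/di = 1/f − 1/do → di = -14.12 cm (virtual image)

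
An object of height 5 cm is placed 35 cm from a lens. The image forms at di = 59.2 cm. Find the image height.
hi = (-di/do) × ho = -8.457 cm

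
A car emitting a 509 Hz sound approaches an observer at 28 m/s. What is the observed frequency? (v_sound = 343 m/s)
f_obs = f·v/(v − v_s) = 554.2 Hz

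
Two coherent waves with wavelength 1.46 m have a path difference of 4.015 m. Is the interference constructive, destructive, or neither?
neither (partial) — path difference = 2.75λ, neither a whole number of wavelengths nor an odd multiple of λ/2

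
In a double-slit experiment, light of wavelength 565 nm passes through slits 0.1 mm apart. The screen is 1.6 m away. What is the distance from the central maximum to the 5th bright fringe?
y = mλL/d = 45.2 mm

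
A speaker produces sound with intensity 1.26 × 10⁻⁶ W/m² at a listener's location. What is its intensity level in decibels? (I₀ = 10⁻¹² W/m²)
β = 10·log₁₀(I/I₀) = 61 dB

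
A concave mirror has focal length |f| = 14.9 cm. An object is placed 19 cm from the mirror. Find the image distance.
f = +14.9 cm (concave); 1/di = 1/f − 1/do → di = 69.05 cm (real image, in front of mirror)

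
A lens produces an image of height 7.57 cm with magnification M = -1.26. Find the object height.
ho = |hi|/|M| = 6.008 cm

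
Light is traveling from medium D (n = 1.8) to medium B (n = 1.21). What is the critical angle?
θc = arcsin(n₂/n₁) = 42.24°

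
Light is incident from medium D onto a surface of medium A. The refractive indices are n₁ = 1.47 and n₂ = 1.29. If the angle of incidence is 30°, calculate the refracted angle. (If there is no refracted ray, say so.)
sin θ₂ = (n₁/n₂)·sin θ₁ = 0.5698 → θ₂ = 34.73°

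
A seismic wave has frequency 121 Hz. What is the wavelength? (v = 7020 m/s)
λ = v/f = 58.02 m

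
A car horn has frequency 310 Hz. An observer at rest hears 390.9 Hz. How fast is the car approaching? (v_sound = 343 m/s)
v_s = v·(1 − f/f_obs) = 70.99 m/s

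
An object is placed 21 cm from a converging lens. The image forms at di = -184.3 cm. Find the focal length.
1/f = 1/do + 1/di → f = 23.7 cm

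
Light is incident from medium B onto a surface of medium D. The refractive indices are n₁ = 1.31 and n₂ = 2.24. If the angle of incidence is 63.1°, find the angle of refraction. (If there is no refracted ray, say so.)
sin θ₂ = (n₁/n₂)·sin θ₁ = 0.5215 → θ₂ = 31.44°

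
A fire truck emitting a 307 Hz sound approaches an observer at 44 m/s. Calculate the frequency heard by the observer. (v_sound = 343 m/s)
f_obs = f·v/(v − v_s) = 352.2 Hz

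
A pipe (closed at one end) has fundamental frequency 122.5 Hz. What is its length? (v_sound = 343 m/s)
L = v/(4f₁) = 0.7 m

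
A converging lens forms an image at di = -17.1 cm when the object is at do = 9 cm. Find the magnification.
M = −di/do = 1.9 (upright image)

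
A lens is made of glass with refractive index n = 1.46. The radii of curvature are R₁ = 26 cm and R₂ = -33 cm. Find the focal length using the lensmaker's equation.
1/f = (n − 1)(1/R₁ − 1/R₂) → f = 31.61 cm (converging lens)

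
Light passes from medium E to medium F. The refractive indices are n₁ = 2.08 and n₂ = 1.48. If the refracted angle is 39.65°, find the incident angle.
sin θ₁ = (n₂/n₁)·sin θ₂ → θ₁ = 27°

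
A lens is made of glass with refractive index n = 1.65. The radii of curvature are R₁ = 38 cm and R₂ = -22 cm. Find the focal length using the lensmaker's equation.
1/f = (n − 1)(1/R₁ − 1/R₂) → f = 21.44 cm (converging lens)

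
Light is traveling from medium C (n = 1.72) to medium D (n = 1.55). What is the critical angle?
θc = arcsin(n₂/n₁) = 64.31°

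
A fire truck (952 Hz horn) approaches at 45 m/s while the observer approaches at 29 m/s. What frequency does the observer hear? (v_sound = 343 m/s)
f_obs = f·(v + v_o)/(v − v_s) = 1188 Hz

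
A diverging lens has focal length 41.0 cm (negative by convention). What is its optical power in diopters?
P = 1/f = -2.439 D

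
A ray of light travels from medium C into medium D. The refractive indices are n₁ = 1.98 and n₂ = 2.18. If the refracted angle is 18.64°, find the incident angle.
sin θ₁ = (n₂/n₁)·sin θ₂ → θ₁ = 20.6°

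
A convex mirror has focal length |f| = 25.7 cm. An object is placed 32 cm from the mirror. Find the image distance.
f = −25.7 cm (convex); 1/di = 1/f − 1/do → di = -14.25 cm (virtual image, behind mirror)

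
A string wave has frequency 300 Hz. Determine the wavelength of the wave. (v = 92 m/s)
λ = v/f = 0.3067 m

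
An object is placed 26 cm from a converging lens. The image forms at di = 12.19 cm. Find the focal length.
1/f = 1/do + 1/di → f = 8.299 cm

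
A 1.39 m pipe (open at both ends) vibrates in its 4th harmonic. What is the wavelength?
λₙ = 2L/n = 0.695 m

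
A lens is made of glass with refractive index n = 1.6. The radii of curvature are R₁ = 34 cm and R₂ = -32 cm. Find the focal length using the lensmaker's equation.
1/f = (n − 1)(1/R₁ − 1/R₂) → f = 27.47 cm (converging lens)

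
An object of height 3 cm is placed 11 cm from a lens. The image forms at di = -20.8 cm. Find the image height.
hi = (-di/do) × ho = 5.673 cm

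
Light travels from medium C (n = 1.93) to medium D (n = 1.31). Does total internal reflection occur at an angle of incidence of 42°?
θc = arcsin(n₂/n₁) = 42.75°; 42° < θc, so no — the ray refracts.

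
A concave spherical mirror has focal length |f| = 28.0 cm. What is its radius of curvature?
R = 2|f| = 56 cm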